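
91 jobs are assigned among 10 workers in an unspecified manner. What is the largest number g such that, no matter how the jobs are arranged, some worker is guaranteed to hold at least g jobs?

10

The 10 workers are the holes and the 91 jobs are the pigeons.
If every worker held at most 9 jobs, the total would be at most 10 × 9 = 90, which is less than 91.
So some worker holds at least ⌈91/10⌉ = 10 jobs.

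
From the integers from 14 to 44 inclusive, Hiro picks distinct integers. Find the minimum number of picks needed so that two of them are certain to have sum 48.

22

A set avoiding the sum 48 can contain at most one of each pair {x, 48−x}, plus the 11 elements whose complement lies outside the range or equal to its own complement.
The integers 24, …, 44 (21 of them) are such a set: any two sum to at least 24+25 = 49 > 48.
By pigeonhole, any 22nd integer completes one of the 10 pairs, so 22 choices force a sum of 48.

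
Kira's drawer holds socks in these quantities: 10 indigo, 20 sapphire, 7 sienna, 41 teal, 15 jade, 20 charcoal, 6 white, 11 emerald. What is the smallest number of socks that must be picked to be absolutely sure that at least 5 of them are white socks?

129

In the worst case for collecting white socks, every non-white sock comes out first.
There are 10 + 20 + 7 + 41 + 15 + 20 + 11 = 124 non-white socks altogether.
After those, each further sock must be white, so 124 + 5 = 129 draws guarantee 5 white socks.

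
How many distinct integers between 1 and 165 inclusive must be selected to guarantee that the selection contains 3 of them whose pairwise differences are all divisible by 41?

83

Integers whose pairwise differences are multiples of 41 are exactly those sharing a remainder mod 41. The 41 residue classes mod 41 are the pigeonholes.
With 82 integers one could put 2 in each residue class and have no class reach 3.
The 83rd integer pushes some class to 3, so 41·2 + 1 = 83.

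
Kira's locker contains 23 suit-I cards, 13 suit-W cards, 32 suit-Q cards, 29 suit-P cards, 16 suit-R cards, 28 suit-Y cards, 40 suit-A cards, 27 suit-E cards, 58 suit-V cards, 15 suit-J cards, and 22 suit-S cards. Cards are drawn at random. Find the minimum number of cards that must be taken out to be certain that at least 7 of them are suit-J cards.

In the worst case for collecting suit-J cards, every non-suit-J card comes out first.
There are 23 + 13 + 32 + 29 + 16 + 28 + 40 + 27 + 58 + 22 = 288 non-suit-J cards altogether.
After those, each further card must be suit-J, so 288 + 7 = 295 draws guarantee 7 suit-J cards.

295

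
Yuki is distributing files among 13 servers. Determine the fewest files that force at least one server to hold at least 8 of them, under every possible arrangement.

With 91 files one could put exactly 7 in each of the 13 servers, and no server would reach 8.
One more file must land in a server that already has 7, giving it 8.
So 13 × 7 + 1 = 92 files are required.

92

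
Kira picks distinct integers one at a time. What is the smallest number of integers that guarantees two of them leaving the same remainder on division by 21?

Pigeonhole: the 21 residue classes mod 21 are the pigeonholes.
With 21 integers one could put 1 in each residue class and have no class reach 2.
The 22nd integer pushes some class to 2, so 21·1 + 1 = 22.

22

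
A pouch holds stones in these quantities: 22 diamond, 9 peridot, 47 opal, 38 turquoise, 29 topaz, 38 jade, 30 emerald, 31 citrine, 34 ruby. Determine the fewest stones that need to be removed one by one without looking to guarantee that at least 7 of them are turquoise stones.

In the worst case for collecting turquoise stones, every non-turquoise stone comes out first.
There are 22 + 9 + 47 + 29 + 38 + 30 + 31 + 34 = 240 non-turquoise stones altogether.
After those, each further stone must be turquoise, so 240 + 7 = 247 draws guarantee 7 turquoise stones.

247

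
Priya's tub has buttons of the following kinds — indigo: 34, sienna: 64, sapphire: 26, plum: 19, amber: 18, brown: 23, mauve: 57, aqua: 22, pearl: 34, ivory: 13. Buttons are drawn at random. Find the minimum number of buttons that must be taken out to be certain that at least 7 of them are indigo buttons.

In the worst case for collecting indigo buttons, every non-indigo button comes out first.
There are 64 + 26 + 19 + 18 + 23 + 57 + 22 + 34 + 13 = 276 non-indigo buttons altogether.
After those, each further button must be indigo, so 276 + 7 = 283 draws guarantee 7 indigo buttons.

283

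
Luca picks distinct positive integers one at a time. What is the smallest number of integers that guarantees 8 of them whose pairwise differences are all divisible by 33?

232

Integers whose pairwise differences are multiples of 33 are exactly those sharing a remainder mod 33. By pigeonhole, the 33 residue classes mod 33 are the pigeonholes.
With 231 integers one could put 7 in each residue class and have no class reach 8.
The 232nd integer pushes some class to 8, so 33·7 + 1 = 232.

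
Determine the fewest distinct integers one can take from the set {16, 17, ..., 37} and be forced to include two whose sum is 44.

17

A set avoiding the sum 44 can contain at most one of each pair {x, 44−x}, plus the 10 elements whose complement lies outside the range or equal to its own complement.
The integers 22, …, 37 (16 of them) are such a set: any two sum to at least 22+23 = 45 > 44.
Pigeonhole: any 17th integer completes one of the 6 pairs, so 17 choices force a sum of 44.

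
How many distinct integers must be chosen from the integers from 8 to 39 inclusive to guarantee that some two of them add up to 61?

A set avoiding the sum 61 can contain at most one of each pair {x, 61−x}, plus the 14 elements whose complement lies outside the range.
The integers 8, …, 30 (23 of them) are such a set: any two sum to at least 8+9 = 17 and at most 29+30 = 59 < 61.
By the pigeonhole principle, any 24th integer completes one of the 9 pairs, so 24 choices force a sum of 61.

24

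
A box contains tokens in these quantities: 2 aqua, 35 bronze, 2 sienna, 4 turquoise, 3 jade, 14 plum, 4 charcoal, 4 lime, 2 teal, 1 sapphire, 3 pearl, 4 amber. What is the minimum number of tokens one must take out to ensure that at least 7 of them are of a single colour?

An adversary could hand out at most 6 tokens per colour (10 colours run out sooner): 2 + 6 + 2 + 4 + 3 + 6 + 4 + 4 + 2 + 1 + 3 + 4 = 41 tokens and still no colour has 7.
Pigeonhole: one more token lands in a colour already at 6, so 42 draws are enough and 41 are not.

42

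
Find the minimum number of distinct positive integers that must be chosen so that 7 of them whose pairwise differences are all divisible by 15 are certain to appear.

Integers whose pairwise differences are multiples of 15 are exactly those sharing a remainder mod 15. By pigeonhole, the 15 residue classes mod 15 are the pigeonholes.
With 90 integers one could put 6 in each residue class and have no class reach 7.
The 91st integer pushes some class to 7, so 15·6 + 1 = 91.

91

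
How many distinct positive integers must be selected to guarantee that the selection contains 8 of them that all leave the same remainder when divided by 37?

260

By pigeonhole, the 37 residue classes mod 37 are the pigeonholes.
With 259 integers one could put 7 in each residue class and have no class reach 8.
The 260th integer pushes some class to 8, so 37·7 + 1 = 260.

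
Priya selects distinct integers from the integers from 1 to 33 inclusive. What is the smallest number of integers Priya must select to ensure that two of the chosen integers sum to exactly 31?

A set avoiding the sum 31 can contain at most one of each pair {x, 31−x}, plus the 3 elements whose complement lies outside the range.
The integers 16, …, 33 (18 of them) are such a set: any two sum to at least 16+17 = 33 > 31.
Any 19th integer completes one of the 15 pairs, so 19 choices force a sum of 31.

19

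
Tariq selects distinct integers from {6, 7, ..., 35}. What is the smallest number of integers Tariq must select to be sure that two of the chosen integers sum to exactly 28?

23

Two chosen integers sum to 28 exactly when both halves of some pair {x, 28−x} with 6 ≤ x ≤ 28−x ≤ 22 are chosen — 8 such pairs.
The remaining 14 elements (those with no distinct partner in range) can never complete a 28-sum, so the worst case takes all of them and one from each pair: 14 + 8 = 22.
By pigeonhole, the 23rd integer has to be the second member of some pair, so 22 + 1 = 23.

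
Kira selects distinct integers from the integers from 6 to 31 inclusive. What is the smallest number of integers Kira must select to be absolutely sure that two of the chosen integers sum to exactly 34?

16

A set avoiding the sum 34 can contain at most one of each pair {x, 34−x}, plus the 4 elements whose complement lies outside the range or equal to its own complement.
The integers 17, …, 31 (15 of them) are such a set: any two sum to at least 17+18 = 35 > 34.
Pigeonhole: any 16th integer completes one of the 11 pairs, so 16 choices force a sum of 34.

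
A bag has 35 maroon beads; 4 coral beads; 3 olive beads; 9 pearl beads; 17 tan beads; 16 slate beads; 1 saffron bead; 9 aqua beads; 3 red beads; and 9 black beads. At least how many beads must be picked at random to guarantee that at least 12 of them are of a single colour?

By pigeonhole, put each drawn bead into a box by colour. The largest draw with every box below 12 takes min(count, 11) from each colour; colours with fewer than 11 contribute all they have.
Σ min(cᵢ, 11) = 11 + 4 + 3 + 9 + 11 + 11 + 1 + 9 + 3 + 9 = 71.
Draw number 71 + 1 = 72 must push one box to 12.

72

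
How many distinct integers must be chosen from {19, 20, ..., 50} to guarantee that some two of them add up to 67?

Two chosen integers sum to 67 exactly when both halves of some pair {x, 67−x} with 19 ≤ x ≤ 67−x ≤ 48 are chosen — 15 such pairs.
The remaining 2 elements (those with no distinct partner in range) can never complete a 67-sum, so the worst case takes all of them and one from each pair: 2 + 15 = 17.
By the pigeonhole principle, the 18th integer has to be the second member of some pair, so 17 + 1 = 18.

18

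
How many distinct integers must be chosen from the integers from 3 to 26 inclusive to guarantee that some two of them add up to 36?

17

A set avoiding the sum 36 can contain at most one of each pair {x, 36−x}, plus the 8 elements whose complement lies outside the range or equal to its own complement.
The integers 3, …, 18 (16 of them) are such a set: any two sum to at least 3+4 = 7 and at most 17+18 = 35 < 36.
Any 17th integer completes one of the 8 pairs, so 17 choices force a sum of 36.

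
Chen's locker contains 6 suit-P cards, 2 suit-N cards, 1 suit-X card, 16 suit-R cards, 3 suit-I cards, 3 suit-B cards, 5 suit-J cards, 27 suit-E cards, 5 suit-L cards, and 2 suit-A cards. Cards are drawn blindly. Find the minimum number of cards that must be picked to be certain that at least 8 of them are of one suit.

42

Put each drawn card into a box by suit. The largest draw with every box below 8 takes min(count, 7) from each suit; suits with fewer than 7 contribute all they have.
Σ min(cᵢ, 7) = 6 + 2 + 1 + 7 + 3 + 3 + 5 + 7 + 5 + 2 = 41.
Draw number 41 + 1 = 42 must push one box to 8.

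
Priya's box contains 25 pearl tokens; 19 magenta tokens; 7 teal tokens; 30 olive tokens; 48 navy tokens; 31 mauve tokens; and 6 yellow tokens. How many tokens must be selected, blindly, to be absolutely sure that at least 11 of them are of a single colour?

Put each drawn token into a box by colour. The largest draw with every box below 11 takes min(count, 10) from each colour; colours with fewer than 10 contribute all they have.
Σ min(cᵢ, 10) = 10 + 10 + 7 + 10 + 10 + 10 + 6 = 63.
Draw number 63 + 1 = 64 must push one box to 11.

64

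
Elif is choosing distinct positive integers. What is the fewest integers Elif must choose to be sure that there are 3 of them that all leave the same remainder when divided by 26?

By the pigeonhole principle, the 26 residue classes mod 26 are the pigeonholes.
With 52 integers one could put 2 in each residue class and have no class reach 3.
The 53rd integer pushes some class to 3, so 26·2 + 1 = 53.

53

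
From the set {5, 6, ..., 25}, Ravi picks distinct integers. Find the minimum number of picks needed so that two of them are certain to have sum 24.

15

Group the elements by complementary pair {x, 24−x}: {5,19}, {6,18}, {7,17}, …, giving 7 two-element pairs; the single value 12 (it cannot pair with itself since the integers are distinct); and 6 integers whose partner 24−x falls outside [5,25].
By pigeonhole, treating each of those 14 groups as a pigeonhole, one can pick one integer per group — 14 integers — with no two summing to 24.
The 15th integer lands in an occupied pair, forcing a sum of 24.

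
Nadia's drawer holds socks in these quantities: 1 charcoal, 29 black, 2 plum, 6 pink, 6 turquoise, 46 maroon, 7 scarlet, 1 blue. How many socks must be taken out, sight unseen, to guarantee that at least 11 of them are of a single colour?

44

An adversary could hand out at most 10 socks per colour (6 colours run out sooner): 1 + 10 + 2 + 6 + 6 + 10 + 7 + 1 = 43 socks and still no colour has 11.
By the pigeonhole principle, one more sock lands in a colour already at 10, so 44 draws are enough and 43 are not.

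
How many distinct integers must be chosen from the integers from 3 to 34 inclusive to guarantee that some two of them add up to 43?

A set avoiding the sum 43 can contain at most one of each pair {x, 43−x}, plus the 6 elements whose complement lies outside the range.
The integers 3, …, 21 (19 of them) are such a set: any two sum to at least 3+4 = 7 and at most 20+21 = 41 < 43.
Any 20th integer completes one of the 13 pairs, so 20 choices force a sum of 43.

20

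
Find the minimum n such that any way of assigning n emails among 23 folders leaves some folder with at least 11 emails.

231

With 230 emails one could put exactly 10 in each of the 23 folders, and no folder would reach 11.
Pigeonhole: one more email must land in a folder that already has 10, giving it 11.
So 23 × 10 + 1 = 231 emails are required.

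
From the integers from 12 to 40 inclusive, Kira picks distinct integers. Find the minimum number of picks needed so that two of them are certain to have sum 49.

17

Two chosen integers sum to 49 exactly when both halves of some pair {x, 49−x} with 12 ≤ x ≤ 49−x ≤ 37 are chosen — 13 such pairs.
The remaining 3 elements (those with no distinct partner in range) can never complete a 49-sum, so the worst case takes all of them and one from each pair: 3 + 13 = 16.
By pigeonhole, the 17th integer has to be the second member of some pair, so 16 + 1 = 17.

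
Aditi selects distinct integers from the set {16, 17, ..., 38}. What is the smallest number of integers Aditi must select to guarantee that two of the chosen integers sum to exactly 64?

18

A set avoiding the sum 64 can contain at most one of each pair {x, 64−x}, plus the 11 elements whose complement lies outside the range or equal to its own complement.
The integers 16, …, 32 (17 of them) are such a set: any two sum to at least 16+17 = 33 and at most 31+32 = 63 < 64.
By the pigeonhole principle, any 18th integer completes one of the 6 pairs, so 18 choices force a sum of 64.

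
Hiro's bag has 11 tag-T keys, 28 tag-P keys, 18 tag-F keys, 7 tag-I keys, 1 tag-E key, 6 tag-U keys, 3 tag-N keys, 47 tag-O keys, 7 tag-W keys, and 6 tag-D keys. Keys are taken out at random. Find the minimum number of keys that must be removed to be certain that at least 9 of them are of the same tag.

63

Put each drawn key into a box by tag. The largest draw with every box below 9 takes min(count, 8) from each tag; tags with fewer than 8 contribute all they have.
Σ min(cᵢ, 8) = 8 + 8 + 8 + 7 + 1 + 6 + 3 + 8 + 7 + 6 = 62.
Draw number 62 + 1 = 63 must push one box to 9.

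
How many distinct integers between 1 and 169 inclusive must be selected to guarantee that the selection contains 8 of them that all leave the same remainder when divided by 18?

127

By the pigeonhole principle, the 18 residue classes mod 18 are the pigeonholes.
With 126 integers one could put 7 in each residue class and have no class reach 8.
The 127th integer pushes some class to 8, so 18·7 + 1 = 127.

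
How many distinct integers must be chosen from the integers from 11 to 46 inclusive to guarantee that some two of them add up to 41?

27

Two chosen integers sum to 41 exactly when both halves of some pair {x, 41−x} with 11 ≤ x ≤ 41−x ≤ 30 are chosen — 10 such pairs.
The remaining 16 elements (those with no distinct partner in range) can never complete a 41-sum, so the worst case takes all of them and one from each pair: 16 + 10 = 26.
By pigeonhole, the 27th integer has to be the second member of some pair, so 26 + 1 = 27.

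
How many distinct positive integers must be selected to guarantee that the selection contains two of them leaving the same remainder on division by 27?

The 27 residue classes mod 27 are the pigeonholes.
With 27 integers one could put 1 in each residue class and have no class reach 2.
The 28th integer pushes some class to 2, so 27·1 + 1 = 28.

28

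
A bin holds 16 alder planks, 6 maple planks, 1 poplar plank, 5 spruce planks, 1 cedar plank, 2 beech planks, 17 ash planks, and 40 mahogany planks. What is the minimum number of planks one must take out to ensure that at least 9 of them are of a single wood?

The 8 woods are the holes; the planks drawn are the pigeons.
To avoid 9 of any one wood, the worst case takes at most 8 of each wood, or every plank of a wood that has fewer than 8.
That gives 8 + 6 + 1 + 5 + 1 + 2 + 8 + 8 = 39 planks with no wood reaching 9.
The next plank forces some wood to 9, so 39 + 1 = 40.

40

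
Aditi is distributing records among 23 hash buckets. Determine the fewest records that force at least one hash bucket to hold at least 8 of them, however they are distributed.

With 161 records one could put exactly 7 in each of the 23 hash buckets, and no hash bucket would reach 8.
One more record must land in a hash bucket that already has 7, giving it 8.
So 23 × 7 + 1 = 162 records are required.

162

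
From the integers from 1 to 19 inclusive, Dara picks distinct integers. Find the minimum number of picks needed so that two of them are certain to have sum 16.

Group the elements by complementary pair {x, 16−x}: {1,15}, {2,14}, {3,13}, …, giving 7 two-element pairs, the single value 8 (it cannot pair with itself since the integers are distinct), and 4 integers whose partner 16−x falls outside [1,19].
Treating each of those 12 groups as a pigeonhole, one can pick one integer per group — 12 integers — with no two summing to 16.
The 13th integer lands in an occupied pair, forcing a sum of 16.

13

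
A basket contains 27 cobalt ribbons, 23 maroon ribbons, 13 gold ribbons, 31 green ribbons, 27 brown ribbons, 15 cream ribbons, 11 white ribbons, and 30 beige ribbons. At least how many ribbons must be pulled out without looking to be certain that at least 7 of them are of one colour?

An adversary could hand out at most 6 ribbons per colour: 6 + 6 + 6 + 6 + 6 + 6 + 6 + 6 = 48 ribbons and still no colour has 7.
One more ribbon lands in a colour already at 6, so 49 draws are enough and 48 are not.

49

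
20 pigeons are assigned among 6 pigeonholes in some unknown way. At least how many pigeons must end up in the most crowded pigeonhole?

4

By the pigeonhole principle, the 6 pigeonholes are the holes and the 20 pigeons are the pigeons.
If every pigeonhole held at most 3 pigeons, the total would be at most 6 × 3 = 18, which is less than 20.
So some pigeonhole holds at least ⌈20/6⌉ = 4 pigeons.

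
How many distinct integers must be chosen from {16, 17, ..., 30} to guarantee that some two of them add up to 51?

11

A set avoiding the sum 51 can contain at most one of each pair {x, 51−x}, plus the 5 elements whose complement lies outside the range.
The integers 16, …, 25 (10 of them) are such a set: any two sum to at least 16+17 = 33 and at most 24+25 = 49 < 51.
By the pigeonhole principle, any 11th integer completes one of the 5 pairs, so 11 choices force a sum of 51.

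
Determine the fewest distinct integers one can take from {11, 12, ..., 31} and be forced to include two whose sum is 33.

16

A set avoiding the sum 33 can contain at most one of each pair {x, 33−x}, plus the 9 elements whose complement lies outside the range.
The integers 17, …, 31 (15 of them) are such a set: any two sum to at least 17+18 = 35 > 33.
Any 16th integer completes one of the 6 pairs, so 16 choices force a sum of 33.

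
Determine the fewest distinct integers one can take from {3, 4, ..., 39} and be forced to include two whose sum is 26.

Two chosen integers sum to 26 exactly when both halves of some pair {x, 26−x} with 3 ≤ x ≤ 26−x ≤ 23 are chosen — 10 such pairs.
The remaining 17 elements (those with no distinct partner in range) can never complete a 26-sum, so the worst case takes all of them and one from each pair: 17 + 10 = 27.
The 28th integer has to be the second member of some pair, so 27 + 1 = 28.

28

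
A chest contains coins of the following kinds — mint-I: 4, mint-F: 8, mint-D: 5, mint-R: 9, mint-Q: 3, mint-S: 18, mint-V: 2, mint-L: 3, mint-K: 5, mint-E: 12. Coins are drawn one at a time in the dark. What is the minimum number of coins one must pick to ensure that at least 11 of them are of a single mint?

60

Put each drawn coin into a box by mint. The largest draw with every box below 11 takes min(count, 10) from each mint; mints with fewer than 10 contribute all they have.
Σ min(cᵢ, 10) = 4 + 8 + 5 + 9 + 3 + 10 + 2 + 3 + 5 + 10 = 59.
Draw number 59 + 1 = 60 must push one box to 11.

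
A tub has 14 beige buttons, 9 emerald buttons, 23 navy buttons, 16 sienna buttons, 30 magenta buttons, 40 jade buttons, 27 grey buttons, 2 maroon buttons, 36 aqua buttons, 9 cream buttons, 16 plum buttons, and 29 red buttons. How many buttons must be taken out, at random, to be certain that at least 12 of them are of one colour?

120

The 12 colours are the holes; the buttons drawn are the pigeons.
To avoid 12 of any one colour, the worst case takes at most 11 of each colour, or every button of a colour that has fewer than 11.
That gives 11 + 9 + 11 + 11 + 11 + 11 + 11 + 2 + 11 + 9 + 11 + 11 = 119 buttons with no colour reaching 12.
The next button forces some colour to 12, so 119 + 1 = 120.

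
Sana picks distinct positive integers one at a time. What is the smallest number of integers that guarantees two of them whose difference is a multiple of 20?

21

Integers whose pairwise differences are multiples of 20 are exactly those sharing a remainder mod 20. Pigeonhole: the 20 residue classes mod 20 are the pigeonholes.
With 20 integers one could put 1 in each residue class and have no class reach 2.
The 21st integer pushes some class to 2, so 20·1 + 1 = 21.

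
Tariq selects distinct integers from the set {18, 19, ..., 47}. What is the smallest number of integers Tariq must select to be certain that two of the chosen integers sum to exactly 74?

Two chosen integers sum to 74 exactly when both halves of some pair {x, 74−x} with 27 ≤ x ≤ 74−x ≤ 47 are chosen — 10 such pairs.
The remaining 10 elements (those with no distinct partner in range) can never complete a 74-sum, so the worst case takes all of them and one from each pair: 10 + 10 = 20.
Pigeonhole: the 21st integer has to be the second member of some pair, so 20 + 1 = 21.

21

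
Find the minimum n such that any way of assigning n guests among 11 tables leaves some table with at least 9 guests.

With 88 guests one could put exactly 8 in each of the 11 tables, and no table would reach 9.
One more guest must land in a table that already has 8, giving it 9.
So 11 × 8 + 1 = 89 guests are required.

89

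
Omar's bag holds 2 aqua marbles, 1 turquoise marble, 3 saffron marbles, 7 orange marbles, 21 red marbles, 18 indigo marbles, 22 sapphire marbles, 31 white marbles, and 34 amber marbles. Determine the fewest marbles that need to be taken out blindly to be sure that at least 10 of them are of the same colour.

By the pigeonhole principle, put each drawn marble into a box by colour. The largest draw with every box below 10 takes min(count, 9) from each colour; colours with fewer than 9 contribute all they have.
Σ min(cᵢ, 9) = 2 + 1 + 3 + 7 + 9 + 9 + 9 + 9 + 9 = 58.
Draw number 58 + 1 = 59 must push one box to 10.

59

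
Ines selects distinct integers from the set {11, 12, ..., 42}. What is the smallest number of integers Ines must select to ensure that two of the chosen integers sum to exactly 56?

Two chosen integers sum to 56 exactly when both halves of some pair {x, 56−x} with 14 ≤ x ≤ 56−x ≤ 42 are chosen — 14 such pairs.
The remaining 4 elements (those with no distinct partner in range) can never complete a 56-sum, so the worst case takes all of them and one from each pair: 4 + 14 = 18.
By the pigeonhole principle, the 19th integer has to be the second member of some pair, so 18 + 1 = 19.

19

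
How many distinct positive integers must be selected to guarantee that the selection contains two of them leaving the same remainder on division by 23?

Pigeonhole: the 23 residue classes mod 23 are the pigeonholes.
With 23 integers one could put 1 in each residue class and have no class reach 2.
The 24th integer pushes some class to 2, so 23·1 + 1 = 24.

24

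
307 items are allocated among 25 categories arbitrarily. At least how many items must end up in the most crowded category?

13

By the pigeonhole principle, the 25 categories are the holes and the 307 items are the pigeons.
If every category held at most 12 items, the total would be at most 25 × 12 = 300, which is less than 307.
So some category holds at least ⌈307/25⌉ = 13 items.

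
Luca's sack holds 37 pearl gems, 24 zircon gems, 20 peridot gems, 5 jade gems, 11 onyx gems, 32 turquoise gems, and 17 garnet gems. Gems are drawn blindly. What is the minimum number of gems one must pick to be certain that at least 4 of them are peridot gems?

130

In the worst case for collecting peridot gems, every non-peridot gem comes out first.
There are 37 + 24 + 5 + 11 + 32 + 17 = 126 non-peridot gems altogether.
After those, each further gem must be peridot, so 126 + 4 = 130 draws guarantee 4 peridot gems.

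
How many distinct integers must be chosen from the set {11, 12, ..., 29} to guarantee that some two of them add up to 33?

14

A set avoiding the sum 33 can contain at most one of each pair {x, 33−x}, plus the 7 elements whose complement lies outside the range.
The integers 17, …, 29 (13 of them) are such a set: any two sum to at least 17+18 = 35 > 33.
Any 14th integer completes one of the 6 pairs, so 14 choices force a sum of 33.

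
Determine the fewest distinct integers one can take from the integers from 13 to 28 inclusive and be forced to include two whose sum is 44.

A set avoiding the sum 44 can contain at most one of each pair {x, 44−x}, plus the 4 elements whose complement lies outside the range or equal to its own complement.
The integers 13, …, 22 (10 of them) are such a set: any two sum to at least 13+14 = 27 and at most 21+22 = 43 < 44.
By pigeonhole, any 11th integer completes one of the 6 pairs, so 11 choices force a sum of 44.

11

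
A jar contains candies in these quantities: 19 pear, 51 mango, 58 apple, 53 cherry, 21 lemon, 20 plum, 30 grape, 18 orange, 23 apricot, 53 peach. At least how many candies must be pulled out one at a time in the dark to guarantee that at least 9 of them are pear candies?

In the worst case for collecting pear candies, every non-pear candy comes out first.
There are 51 + 58 + 53 + 21 + 20 + 30 + 18 + 23 + 53 = 327 non-pear candies altogether.
After those, each further candy must be pear, so 327 + 9 = 336 draws guarantee 9 pear candies.

336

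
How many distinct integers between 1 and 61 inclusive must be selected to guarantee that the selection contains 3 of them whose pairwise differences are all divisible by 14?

Integers whose pairwise differences are multiples of 14 are exactly those sharing a remainder mod 14. The 14 residue classes mod 14 are the pigeonholes.
With 28 integers one could put 2 in each residue class and have no class reach 3.
The 29th integer pushes some class to 3, so 14·2 + 1 = 29.

29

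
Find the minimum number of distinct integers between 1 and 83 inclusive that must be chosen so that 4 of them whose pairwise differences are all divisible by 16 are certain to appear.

49

Integers whose pairwise differences are multiples of 16 are exactly those sharing a remainder mod 16. By the pigeonhole principle, the 16 residue classes mod 16 are the pigeonholes.
With 48 integers one could put 3 in each residue class and have no class reach 4.
The 49th integer pushes some class to 4, so 16·3 + 1 = 49.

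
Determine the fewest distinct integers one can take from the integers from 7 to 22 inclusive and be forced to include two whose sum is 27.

Group the elements by complementary pair {x, 27−x}: {7,20}, {8,19}, {9,18}, …, giving 7 two-element pairs and 2 integers whose partner 27−x falls outside [7,22].
Pigeonhole: treating each of those 9 groups as a pigeonhole, one can pick one integer per group — 9 integers — with no two summing to 27.
The 10th integer lands in an occupied pair, forcing a sum of 27.

10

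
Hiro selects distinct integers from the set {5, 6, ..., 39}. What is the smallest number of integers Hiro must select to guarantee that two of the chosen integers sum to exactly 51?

A set avoiding the sum 51 can contain at most one of each pair {x, 51−x}, plus the 7 elements whose complement lies outside the range.
The integers 5, …, 25 (21 of them) are such a set: any two sum to at least 5+6 = 11 and at most 24+25 = 49 < 51.
By pigeonhole, any 22nd integer completes one of the 14 pairs, so 22 choices force a sum of 51.

22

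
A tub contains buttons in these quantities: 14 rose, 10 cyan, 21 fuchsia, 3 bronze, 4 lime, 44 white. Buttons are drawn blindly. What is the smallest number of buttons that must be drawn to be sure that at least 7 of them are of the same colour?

32

Put each drawn button into a box by colour. The largest draw with every box below 7 takes min(count, 6) from each colour; colours with fewer than 6 contribute all they have.
Σ min(cᵢ, 6) = 6 + 6 + 6 + 3 + 4 + 6 = 31.
Draw number 31 + 1 = 32 must push one box to 7.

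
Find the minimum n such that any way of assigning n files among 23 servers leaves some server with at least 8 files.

162

With 161 files one could put exactly 7 in each of the 23 servers, and no server would reach 8.
By pigeonhole, one more file must land in a server that already has 7, giving it 8.
So 23 × 7 + 1 = 162 files are required.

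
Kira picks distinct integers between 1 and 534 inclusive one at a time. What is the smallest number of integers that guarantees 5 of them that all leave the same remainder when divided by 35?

Pigeonhole: the 35 residue classes mod 35 are the pigeonholes.
With 140 integers one could put 4 in each residue class and have no class reach 5.
The 141st integer pushes some class to 5, so 35·4 + 1 = 141.

141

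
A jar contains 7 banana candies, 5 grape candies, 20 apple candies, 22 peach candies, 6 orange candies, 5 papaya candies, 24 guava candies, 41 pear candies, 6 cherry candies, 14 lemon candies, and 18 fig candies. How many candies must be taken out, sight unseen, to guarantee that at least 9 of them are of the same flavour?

Pigeonhole: the 11 flavours are the holes; the candies drawn are the pigeons.
To avoid 9 of any one flavour, the worst case takes at most 8 of each flavour, or every candy of a flavour that has fewer than 8.
That gives 7 + 5 + 8 + 8 + 6 + 5 + 8 + 8 + 6 + 8 + 8 = 77 candies with no flavour reaching 9.
The next candy forces some flavour to 9, so 77 + 1 = 78.

78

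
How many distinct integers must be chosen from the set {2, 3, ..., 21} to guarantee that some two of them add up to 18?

14

A set avoiding the sum 18 can contain at most one of each pair {x, 18−x}, plus the 6 elements whose complement lies outside the range or equal to its own complement.
The integers 9, …, 21 (13 of them) are such a set: any two sum to at least 9+10 = 19 > 18.
Pigeonhole: any 14th integer completes one of the 7 pairs, so 14 choices force a sum of 18.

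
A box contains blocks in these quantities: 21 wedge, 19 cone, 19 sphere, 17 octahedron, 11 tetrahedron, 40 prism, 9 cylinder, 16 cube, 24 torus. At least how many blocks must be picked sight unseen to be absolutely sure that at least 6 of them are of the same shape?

46

An adversary could hand out at most 5 blocks per shape: 5 + 5 + 5 + 5 + 5 + 5 + 5 + 5 + 5 = 45 blocks and still no shape has 6.
By the pigeonhole principle, one more block lands in a shape already at 5, so 46 draws are enough and 45 are not.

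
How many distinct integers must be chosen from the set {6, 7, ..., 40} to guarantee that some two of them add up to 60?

26

Two chosen integers sum to 60 exactly when both halves of some pair {x, 60−x} with 20 ≤ x ≤ 60−x ≤ 40 are chosen — 10 such pairs.
The remaining 15 elements (those with no distinct partner in range) can never complete a 60-sum, so the worst case takes all of them and one from each pair: 15 + 10 = 25.
The 26th integer has to be the second member of some pair, so 25 + 1 = 26.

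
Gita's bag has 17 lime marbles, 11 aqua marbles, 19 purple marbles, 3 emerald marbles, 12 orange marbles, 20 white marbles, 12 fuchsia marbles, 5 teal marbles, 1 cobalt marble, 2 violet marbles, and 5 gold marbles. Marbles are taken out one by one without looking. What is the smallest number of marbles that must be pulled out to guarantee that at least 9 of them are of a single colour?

An adversary could hand out at most 8 marbles per colour (5 colours run out sooner): 8 + 8 + 8 + 3 + 8 + 8 + 8 + 5 + 1 + 2 + 5 = 64 marbles and still no colour has 9.
By the pigeonhole principle, one more marble lands in a colour already at 8, so 65 draws are enough and 64 are not.

65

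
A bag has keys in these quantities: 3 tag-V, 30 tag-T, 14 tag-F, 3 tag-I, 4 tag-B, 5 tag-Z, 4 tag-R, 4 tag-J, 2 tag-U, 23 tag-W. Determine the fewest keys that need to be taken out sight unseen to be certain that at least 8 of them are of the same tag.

By pigeonhole, the 10 tags are the holes; the keys drawn are the pigeons.
To avoid 8 of any one tag, the worst case takes at most 7 of each tag, or every key of a tag that has fewer than 7.
That gives 3 + 7 + 7 + 3 + 4 + 5 + 4 + 4 + 2 + 7 = 46 keys with no tag reaching 8.
The next key forces some tag to 8, so 46 + 1 = 47.

47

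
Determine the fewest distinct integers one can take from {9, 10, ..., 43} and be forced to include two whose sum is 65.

25

Group the elements by complementary pair {x, 65−x}: {22,43}, {23,42}, {24,41}, …, giving 11 two-element pairs and 13 integers whose partner 65−x falls outside [9,43].
Treating each of those 24 groups as a pigeonhole, one can pick one integer per group — 24 integers — with no two summing to 65.
The 25th integer lands in an occupied pair, forcing a sum of 65.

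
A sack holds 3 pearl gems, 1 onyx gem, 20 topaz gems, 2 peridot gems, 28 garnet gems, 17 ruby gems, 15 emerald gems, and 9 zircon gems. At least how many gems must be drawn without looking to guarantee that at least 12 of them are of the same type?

60

Put each drawn gem into a box by type. The largest draw with every box below 12 takes min(count, 11) from each type; types with fewer than 11 contribute all they have.
Σ min(cᵢ, 11) = 3 + 1 + 11 + 2 + 11 + 11 + 11 + 9 = 59.
Draw number 59 + 1 = 60 must push one box to 12.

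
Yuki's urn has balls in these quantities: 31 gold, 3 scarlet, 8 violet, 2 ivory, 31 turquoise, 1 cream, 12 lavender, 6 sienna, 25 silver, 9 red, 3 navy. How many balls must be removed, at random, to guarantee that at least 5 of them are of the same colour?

Pigeonhole: put each drawn ball into a box by colour. The largest draw with every box below 5 takes min(count, 4) from each colour; colours with fewer than 4 contribute all they have.
Σ min(cᵢ, 4) = 4 + 3 + 4 + 2 + 4 + 1 + 4 + 4 + 4 + 4 + 3 = 37.
Draw number 37 + 1 = 38 must push one box to 5.

38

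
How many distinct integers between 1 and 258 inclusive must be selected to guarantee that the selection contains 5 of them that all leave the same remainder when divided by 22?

The 22 residue classes mod 22 are the pigeonholes.
With 88 integers one could put 4 in each residue class and have no class reach 5.
The 89th integer pushes some class to 5, so 22·4 + 1 = 89.

89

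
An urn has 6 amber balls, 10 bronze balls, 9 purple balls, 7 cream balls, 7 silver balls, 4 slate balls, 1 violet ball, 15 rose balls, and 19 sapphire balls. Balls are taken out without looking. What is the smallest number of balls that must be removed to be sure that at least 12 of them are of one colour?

67

An adversary could hand out at most 11 balls per colour (7 colours run out sooner): 6 + 10 + 9 + 7 + 7 + 4 + 1 + 11 + 11 = 66 balls and still no colour has 12.
One more ball lands in a colour already at 11, so 67 draws are enough and 66 are not.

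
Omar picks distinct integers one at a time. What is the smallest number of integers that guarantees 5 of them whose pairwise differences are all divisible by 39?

Integers whose pairwise differences are multiples of 39 are exactly those sharing a remainder mod 39. The 39 residue classes mod 39 are the pigeonholes.
With 156 integers one could put 4 in each residue class and have no class reach 5.
The 157th integer pushes some class to 5, so 39·4 + 1 = 157.

157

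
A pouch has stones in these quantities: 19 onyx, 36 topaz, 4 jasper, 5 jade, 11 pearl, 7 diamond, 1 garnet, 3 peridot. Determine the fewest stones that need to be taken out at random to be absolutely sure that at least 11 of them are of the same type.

Put each drawn stone into a box by type. The largest draw with every box below 11 takes min(count, 10) from each type; types with fewer than 10 contribute all they have.
Σ min(cᵢ, 10) = 10 + 10 + 4 + 5 + 10 + 7 + 1 + 3 = 50.
Draw number 50 + 1 = 51 must push one box to 11.

51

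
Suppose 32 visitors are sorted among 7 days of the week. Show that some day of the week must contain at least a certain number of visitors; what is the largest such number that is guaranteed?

5

The 7 days of the week are the holes and the 32 visitors are the pigeons.
If every day of the week held at most 4 visitors, the total would be at most 7 × 4 = 28, which is less than 32.
So some day of the week holds at least ⌈32/7⌉ = 5 visitors.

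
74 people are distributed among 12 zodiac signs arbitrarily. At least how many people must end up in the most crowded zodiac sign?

7

By pigeonhole, the 12 zodiac signs are the holes and the 74 people are the pigeons.
If every zodiac sign held at most 6 people, the total would be at most 12 × 6 = 72, which is less than 74.
So some zodiac sign holds at least ⌈74/12⌉ = 7 people.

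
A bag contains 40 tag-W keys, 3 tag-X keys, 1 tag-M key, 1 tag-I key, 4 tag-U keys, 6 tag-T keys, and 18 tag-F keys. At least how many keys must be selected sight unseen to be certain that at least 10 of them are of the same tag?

34

Put each drawn key into a box by tag. The largest draw with every box below 10 takes min(count, 9) from each tag; tags with fewer than 9 contribute all they have.
Σ min(cᵢ, 9) = 9 + 3 + 1 + 1 + 4 + 6 + 9 = 33.
Draw number 33 + 1 = 34 must push one box to 10.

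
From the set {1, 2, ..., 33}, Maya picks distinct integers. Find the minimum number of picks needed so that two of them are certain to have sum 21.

24

Two chosen integers sum to 21 exactly when both halves of some pair {x, 21−x} with 1 ≤ x ≤ 21−x ≤ 20 are chosen — 10 such pairs.
The remaining 13 elements (those with no distinct partner in range) can never complete a 21-sum, so the worst case takes all of them and one from each pair: 13 + 10 = 23.
By pigeonhole, the 24th integer has to be the second member of some pair, so 23 + 1 = 24.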